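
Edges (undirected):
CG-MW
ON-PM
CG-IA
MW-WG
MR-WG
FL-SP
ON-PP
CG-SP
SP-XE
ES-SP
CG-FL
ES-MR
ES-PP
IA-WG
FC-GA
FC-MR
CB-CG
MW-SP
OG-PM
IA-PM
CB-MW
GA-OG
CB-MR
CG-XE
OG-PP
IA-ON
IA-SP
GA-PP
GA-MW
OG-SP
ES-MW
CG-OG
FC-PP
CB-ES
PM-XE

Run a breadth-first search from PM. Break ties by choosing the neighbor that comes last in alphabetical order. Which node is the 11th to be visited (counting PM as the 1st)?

MW

Visit PM; enqueue XE, ON, OG, IA → queue [XE, ON, OG, IA]
Visit XE; enqueue SP, CG → queue [ON, OG, IA, SP, CG]
Visit ON; enqueue PP → queue [OG, IA, SP, CG, PP]
Visit OG; enqueue GA → queue [IA, SP, CG, PP, GA]
Visit IA; enqueue WG → queue [SP, CG, PP, GA, WG]
Visit SP; enqueue MW, FL, ES → queue [CG, PP, GA, WG, MW, FL, ES]
Visit CG; enqueue CB → queue [PP, GA, WG, MW, FL, ES, CB]
Visit PP; enqueue FC → queue [GA, WG, MW, FL, ES, CB, FC]
Visit GA → queue [WG, MW, FL, ES, CB, FC]
Visit WG; enqueue MR → queue [MW, FL, ES, CB, FC, MR]
Visit MW → queue [FL, ES, CB, FC, MR]
Visit FL → queue [ES, CB, FC, MR]
Visit ES → queue [CB, FC, MR]
Visit CB → queue [FC, MR]
Visit FC → queue [MR]
Visit MR → queue []

Visit order: PM, XE, ON, OG, IA, SP, CG, PP, GA, WG, MW, FL, ES, CB, FC, MR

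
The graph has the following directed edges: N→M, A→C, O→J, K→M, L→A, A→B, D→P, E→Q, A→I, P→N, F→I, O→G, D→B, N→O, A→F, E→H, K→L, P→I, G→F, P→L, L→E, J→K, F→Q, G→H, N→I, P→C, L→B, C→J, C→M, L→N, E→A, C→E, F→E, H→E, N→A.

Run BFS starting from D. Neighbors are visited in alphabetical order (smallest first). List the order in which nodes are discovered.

D, B, P, C, I, L, N, E, J, M, A, O, H, Q, K, F, G

Visit D; enqueue B, P → queue [B, P]
Visit B → queue [P]
Visit P; enqueue C, I, L, N → queue [C, I, L, N]
Visit C; enqueue E, J, M → queue [I, L, N, E, J, M]
Visit I → queue [L, N, E, J, M]
Visit L; enqueue A → queue [N, E, J, M, A]
Visit N; enqueue O → queue [E, J, M, A, O]
Visit E; enqueue H, Q → queue [J, M, A, O, H, Q]
Visit J; enqueue K → queue [M, A, O, H, Q, K]
Visit M → queue [A, O, H, Q, K]
Visit A; enqueue F → queue [O, H, Q, K, F]
Visit O; enqueue G → queue [H, Q, K, F, G]
Visit H → queue [Q, K, F, G]
Visit Q → queue [K, F, G]
Visit K → queue [F, G]
Visit F → queue [G]
Visit G → queue []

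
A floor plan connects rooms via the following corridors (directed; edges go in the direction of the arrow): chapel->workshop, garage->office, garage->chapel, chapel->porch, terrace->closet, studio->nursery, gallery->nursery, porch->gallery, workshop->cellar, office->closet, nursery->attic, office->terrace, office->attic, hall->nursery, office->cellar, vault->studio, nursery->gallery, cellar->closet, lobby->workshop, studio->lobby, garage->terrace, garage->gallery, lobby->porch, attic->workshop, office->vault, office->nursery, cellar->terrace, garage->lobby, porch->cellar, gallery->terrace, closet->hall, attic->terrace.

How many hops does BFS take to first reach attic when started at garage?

Level 0: garage
Level 1: chapel, gallery, lobby, office, terrace
Level 2: attic, cellar, closet, nursery, porch, vault, workshop
Level 3: hall, studio
attic first appears at level 2.

2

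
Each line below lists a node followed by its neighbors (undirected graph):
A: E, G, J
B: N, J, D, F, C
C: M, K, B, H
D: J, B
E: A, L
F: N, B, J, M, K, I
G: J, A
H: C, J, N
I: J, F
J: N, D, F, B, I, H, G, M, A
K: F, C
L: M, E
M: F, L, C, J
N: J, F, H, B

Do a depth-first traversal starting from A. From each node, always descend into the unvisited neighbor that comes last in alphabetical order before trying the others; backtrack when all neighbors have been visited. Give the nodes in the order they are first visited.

Visit A
A → J
J → N
N → H
H → C
C → M
M → L
L → E
M → F
F → K
F → I
F → B
B → D
J → G

A -> J -> N -> H -> C -> M -> L -> E -> F -> K -> I -> B -> D -> G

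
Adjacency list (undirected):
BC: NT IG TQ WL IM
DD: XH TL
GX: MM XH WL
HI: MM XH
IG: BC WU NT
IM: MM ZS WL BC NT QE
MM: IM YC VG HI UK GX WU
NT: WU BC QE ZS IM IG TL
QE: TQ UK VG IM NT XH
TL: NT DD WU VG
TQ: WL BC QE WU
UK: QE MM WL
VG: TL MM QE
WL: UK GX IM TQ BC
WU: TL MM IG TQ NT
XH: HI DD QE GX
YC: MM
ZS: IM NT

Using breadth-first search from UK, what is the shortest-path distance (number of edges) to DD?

Level 0: UK
Level 1: MM, QE, WL
Level 2: BC, GX, HI, IM, NT, TQ, VG, WU, XH, YC
Level 3: DD, IG, TL, ZS
DD first appears at level 3.

3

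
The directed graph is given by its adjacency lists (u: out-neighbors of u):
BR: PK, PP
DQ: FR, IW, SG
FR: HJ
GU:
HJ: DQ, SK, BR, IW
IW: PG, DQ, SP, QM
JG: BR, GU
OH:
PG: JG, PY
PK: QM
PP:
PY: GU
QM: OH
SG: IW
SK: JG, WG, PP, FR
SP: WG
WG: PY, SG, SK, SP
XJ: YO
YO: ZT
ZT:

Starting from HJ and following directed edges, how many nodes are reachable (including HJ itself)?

17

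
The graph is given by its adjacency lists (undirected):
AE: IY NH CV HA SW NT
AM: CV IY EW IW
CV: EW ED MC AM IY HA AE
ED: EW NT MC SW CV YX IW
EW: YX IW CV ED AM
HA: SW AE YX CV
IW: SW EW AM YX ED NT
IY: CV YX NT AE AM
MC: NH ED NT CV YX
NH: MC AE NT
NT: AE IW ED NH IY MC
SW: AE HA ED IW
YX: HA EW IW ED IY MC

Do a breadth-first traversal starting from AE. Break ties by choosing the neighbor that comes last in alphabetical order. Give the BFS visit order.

AE, SW, NT, NH, IY, HA, CV, IW, ED, MC, YX, AM, EW

Visit AE; enqueue SW, NT, NH, IY, HA, CV → queue [SW, NT, NH, IY, HA, CV]
Visit SW; enqueue IW, ED → queue [NT, NH, IY, HA, CV, IW, ED]
Visit NT; enqueue MC → queue [NH, IY, HA, CV, IW, ED, MC]
Visit NH → queue [IY, HA, CV, IW, ED, MC]
Visit IY; enqueue YX, AM → queue [HA, CV, IW, ED, MC, YX, AM]
Visit HA → queue [CV, IW, ED, MC, YX, AM]
Visit CV; enqueue EW → queue [IW, ED, MC, YX, AM, EW]
Visit IW → queue [ED, MC, YX, AM, EW]
Visit ED → queue [MC, YX, AM, EW]
Visit MC → queue [YX, AM, EW]
Visit YX → queue [AM, EW]
Visit AM → queue [EW]
Visit EW → queue []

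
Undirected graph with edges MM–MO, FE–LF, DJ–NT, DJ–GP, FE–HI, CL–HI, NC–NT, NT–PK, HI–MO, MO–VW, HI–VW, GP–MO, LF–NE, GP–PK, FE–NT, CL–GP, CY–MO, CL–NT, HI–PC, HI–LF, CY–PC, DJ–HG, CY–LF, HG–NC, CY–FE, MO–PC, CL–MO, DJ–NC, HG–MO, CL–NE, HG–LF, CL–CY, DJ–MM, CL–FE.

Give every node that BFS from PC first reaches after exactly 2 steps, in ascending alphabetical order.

Level 0: PC
Level 1: CY, HI, MO
Level 2: CL, FE, GP, HG, LF, MM, VW
Level 3: DJ, NC, NE, NT, PK

CL, FE, GP, HG, LF, MM, VW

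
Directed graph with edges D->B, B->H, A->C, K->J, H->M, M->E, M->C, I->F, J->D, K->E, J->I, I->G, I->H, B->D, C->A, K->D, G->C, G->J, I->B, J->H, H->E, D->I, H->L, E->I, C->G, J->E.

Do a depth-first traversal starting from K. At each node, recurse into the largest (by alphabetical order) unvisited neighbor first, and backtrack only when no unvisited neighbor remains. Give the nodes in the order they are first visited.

Visit K
K → J
J → I
I → H
H → M
M → E
M → C
C → G
C → A
H → L
I → F
I → B
B → D

K, J, I, H, M, E, C, G, A, L, F, B, D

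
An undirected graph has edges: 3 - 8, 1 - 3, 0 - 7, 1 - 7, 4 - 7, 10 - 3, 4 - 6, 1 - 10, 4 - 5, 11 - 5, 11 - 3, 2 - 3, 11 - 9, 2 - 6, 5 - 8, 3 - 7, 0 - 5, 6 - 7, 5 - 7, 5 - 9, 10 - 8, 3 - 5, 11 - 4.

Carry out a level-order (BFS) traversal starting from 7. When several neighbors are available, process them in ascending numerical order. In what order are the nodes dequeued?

Visit 7; enqueue 0, 1, 3, 4, 5, 6 → queue [0, 1, 3, 4, 5, 6]
Visit 0 → queue [1, 3, 4, 5, 6]
Visit 1; enqueue 10 → queue [3, 4, 5, 6, 10]
Visit 3; enqueue 2, 8, 11 → queue [4, 5, 6, 10, 2, 8, 11]
Visit 4 → queue [5, 6, 10, 2, 8, 11]
Visit 5; enqueue 9 → queue [6, 10, 2, 8, 11, 9]
Visit 6 → queue [10, 2, 8, 11, 9]
Visit 10 → queue [2, 8, 11, 9]
Visit 2 → queue [8, 11, 9]
Visit 8 → queue [11, 9]
Visit 11 → queue [9]
Visit 9 → queue []

7 → 0 → 1 → 3 → 4 → 5 → 6 → 10 → 2 → 8 → 11 → 9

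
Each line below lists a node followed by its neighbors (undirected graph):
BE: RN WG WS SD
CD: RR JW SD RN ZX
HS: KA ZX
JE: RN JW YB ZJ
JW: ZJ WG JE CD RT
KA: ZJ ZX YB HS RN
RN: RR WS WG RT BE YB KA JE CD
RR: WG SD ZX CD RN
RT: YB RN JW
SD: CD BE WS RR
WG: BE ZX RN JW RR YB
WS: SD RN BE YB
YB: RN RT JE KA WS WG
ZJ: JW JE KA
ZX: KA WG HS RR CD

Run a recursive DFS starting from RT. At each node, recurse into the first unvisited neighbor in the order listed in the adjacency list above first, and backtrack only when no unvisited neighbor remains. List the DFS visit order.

Visit RT
RT → YB
YB → RN
RN → RR
RR → WG
WG → BE
BE → WS
WS → SD
SD → CD
CD → JW
JW → ZJ
ZJ → JE
ZJ → KA
KA → ZX
ZX → HS

RT, YB, RN, RR, WG, BE, WS, SD, CD, JW, ZJ, JE, KA, ZX, HS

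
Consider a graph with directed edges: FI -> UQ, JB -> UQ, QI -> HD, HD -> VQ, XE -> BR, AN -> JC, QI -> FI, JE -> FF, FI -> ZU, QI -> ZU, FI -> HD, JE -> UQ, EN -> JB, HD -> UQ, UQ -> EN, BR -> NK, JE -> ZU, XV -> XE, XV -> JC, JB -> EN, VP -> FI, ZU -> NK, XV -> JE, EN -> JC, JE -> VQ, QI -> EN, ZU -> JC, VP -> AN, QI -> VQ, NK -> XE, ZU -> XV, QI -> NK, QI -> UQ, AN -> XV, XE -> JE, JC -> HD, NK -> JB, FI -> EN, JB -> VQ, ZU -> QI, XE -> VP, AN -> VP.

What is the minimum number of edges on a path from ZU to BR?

3

Level 0: ZU
Level 1: JC, NK, QI, XV
Level 2: EN, FI, HD, JB, JE, UQ, VQ, XE
Level 3: BR, FF, VP
Level 4: AN
BR first appears at level 3.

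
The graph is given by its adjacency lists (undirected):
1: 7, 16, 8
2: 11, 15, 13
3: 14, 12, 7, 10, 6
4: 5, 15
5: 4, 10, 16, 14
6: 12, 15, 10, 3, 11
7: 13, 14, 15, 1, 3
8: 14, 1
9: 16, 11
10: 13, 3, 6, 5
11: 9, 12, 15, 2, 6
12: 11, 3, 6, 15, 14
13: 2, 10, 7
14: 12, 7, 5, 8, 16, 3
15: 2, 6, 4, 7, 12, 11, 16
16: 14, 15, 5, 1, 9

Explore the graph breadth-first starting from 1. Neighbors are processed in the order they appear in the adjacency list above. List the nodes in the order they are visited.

1 -> 7 -> 16 -> 8 -> 13 -> 14 -> 15 -> 3 -> 5 -> 9 -> 2 -> 10 -> 12 -> 6 -> 4 -> 11

Visit 1; enqueue 7, 16, 8 → queue [7, 16, 8]
Visit 7; enqueue 13, 14, 15, 3 → queue [16, 8, 13, 14, 15, 3]
Visit 16; enqueue 5, 9 → queue [8, 13, 14, 15, 3, 5, 9]
Visit 8 → queue [13, 14, 15, 3, 5, 9]
Visit 13; enqueue 2, 10 → queue [14, 15, 3, 5, 9, 2, 10]
Visit 14; enqueue 12 → queue [15, 3, 5, 9, 2, 10, 12]
Visit 15; enqueue 6, 4, 11 → queue [3, 5, 9, 2, 10, 12, 6, 4, 11]
Visit 3 → queue [5, 9, 2, 10, 12, 6, 4, 11]
Visit 5 → queue [9, 2, 10, 12, 6, 4, 11]
Visit 9 → queue [2, 10, 12, 6, 4, 11]
Visit 2 → queue [10, 12, 6, 4, 11]
Visit 10 → queue [12, 6, 4, 11]
Visit 12 → queue [6, 4, 11]
Visit 6 → queue [4, 11]
Visit 4 → queue [11]
Visit 11 → queue []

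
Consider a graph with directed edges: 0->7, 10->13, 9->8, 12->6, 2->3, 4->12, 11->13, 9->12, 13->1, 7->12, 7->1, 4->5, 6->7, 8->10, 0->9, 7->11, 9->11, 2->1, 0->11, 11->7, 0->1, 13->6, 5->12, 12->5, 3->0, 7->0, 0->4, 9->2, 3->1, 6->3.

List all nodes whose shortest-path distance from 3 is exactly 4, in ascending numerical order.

Level 0: 3
Level 1: 0, 1
Level 2: 4, 7, 9, 11
Level 3: 2, 5, 8, 12, 13
Level 4: 6, 10

6, 10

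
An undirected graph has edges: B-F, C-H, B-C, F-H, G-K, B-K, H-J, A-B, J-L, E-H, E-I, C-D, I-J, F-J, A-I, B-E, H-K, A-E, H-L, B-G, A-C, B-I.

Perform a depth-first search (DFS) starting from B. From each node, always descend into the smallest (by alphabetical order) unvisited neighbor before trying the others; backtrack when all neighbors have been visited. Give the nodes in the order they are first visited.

Visit B
B → A
A → C
C → D
C → H
H → E
E → I
I → J
J → F
J → L
H → K
K → G

B, A, C, D, H, E, I, J, F, L, K, G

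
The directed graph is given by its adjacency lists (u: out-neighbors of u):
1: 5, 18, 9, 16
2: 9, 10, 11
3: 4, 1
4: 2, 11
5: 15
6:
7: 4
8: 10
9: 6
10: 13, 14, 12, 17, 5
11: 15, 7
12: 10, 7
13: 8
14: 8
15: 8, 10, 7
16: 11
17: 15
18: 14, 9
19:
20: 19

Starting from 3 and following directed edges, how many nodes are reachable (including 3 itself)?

BFS from 3 visits: 3, 4, 1, 11, 2, 18, 16, 9, 5, 15, 7, 10, 14, 6, 8, 17, 13, 12
Reachable nodes: 18 of 20 total.

18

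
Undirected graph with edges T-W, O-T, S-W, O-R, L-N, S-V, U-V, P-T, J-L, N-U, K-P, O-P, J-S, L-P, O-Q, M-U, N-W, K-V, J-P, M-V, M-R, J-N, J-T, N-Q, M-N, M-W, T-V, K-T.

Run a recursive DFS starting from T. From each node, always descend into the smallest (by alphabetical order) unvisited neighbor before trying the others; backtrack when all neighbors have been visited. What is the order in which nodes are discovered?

T, J, L, N, M, R, O, P, K, V, S, W, U, Q

Visit T
T → J
J → L
L → N
N → M
M → R
R → O
O → P
P → K
K → V
V → S
S → W
V → U
O → Q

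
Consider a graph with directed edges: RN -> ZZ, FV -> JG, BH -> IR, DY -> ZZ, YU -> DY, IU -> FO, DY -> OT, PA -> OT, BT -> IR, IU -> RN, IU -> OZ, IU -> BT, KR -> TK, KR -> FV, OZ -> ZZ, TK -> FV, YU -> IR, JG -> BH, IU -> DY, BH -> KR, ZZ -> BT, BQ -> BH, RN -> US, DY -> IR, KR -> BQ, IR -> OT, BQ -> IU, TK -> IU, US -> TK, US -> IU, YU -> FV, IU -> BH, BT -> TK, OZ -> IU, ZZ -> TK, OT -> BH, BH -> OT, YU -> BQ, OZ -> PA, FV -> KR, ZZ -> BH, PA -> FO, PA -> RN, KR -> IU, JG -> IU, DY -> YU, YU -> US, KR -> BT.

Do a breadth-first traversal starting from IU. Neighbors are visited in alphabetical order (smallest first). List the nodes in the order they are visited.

Visit IU; enqueue BH, BT, DY, FO, OZ, RN → queue [BH, BT, DY, FO, OZ, RN]
Visit BH; enqueue IR, KR, OT → queue [BT, DY, FO, OZ, RN, IR, KR, OT]
Visit BT; enqueue TK → queue [DY, FO, OZ, RN, IR, KR, OT, TK]
Visit DY; enqueue YU, ZZ → queue [FO, OZ, RN, IR, KR, OT, TK, YU, ZZ]
Visit FO → queue [OZ, RN, IR, KR, OT, TK, YU, ZZ]
Visit OZ; enqueue PA → queue [RN, IR, KR, OT, TK, YU, ZZ, PA]
Visit RN; enqueue US → queue [IR, KR, OT, TK, YU, ZZ, PA, US]
Visit IR → queue [KR, OT, TK, YU, ZZ, PA, US]
Visit KR; enqueue BQ, FV → queue [OT, TK, YU, ZZ, PA, US, BQ, FV]
Visit OT → queue [TK, YU, ZZ, PA, US, BQ, FV]
Visit TK → queue [YU, ZZ, PA, US, BQ, FV]
Visit YU → queue [ZZ, PA, US, BQ, FV]
Visit ZZ → queue [PA, US, BQ, FV]
Visit PA → queue [US, BQ, FV]
Visit US → queue [BQ, FV]
Visit BQ → queue [FV]
Visit FV; enqueue JG → queue [JG]
Visit JG → queue []

IU, BH, BT, DY, FO, OZ, RN, IR, KR, OT, TK, YU, ZZ, PA, US, BQ, FV, JG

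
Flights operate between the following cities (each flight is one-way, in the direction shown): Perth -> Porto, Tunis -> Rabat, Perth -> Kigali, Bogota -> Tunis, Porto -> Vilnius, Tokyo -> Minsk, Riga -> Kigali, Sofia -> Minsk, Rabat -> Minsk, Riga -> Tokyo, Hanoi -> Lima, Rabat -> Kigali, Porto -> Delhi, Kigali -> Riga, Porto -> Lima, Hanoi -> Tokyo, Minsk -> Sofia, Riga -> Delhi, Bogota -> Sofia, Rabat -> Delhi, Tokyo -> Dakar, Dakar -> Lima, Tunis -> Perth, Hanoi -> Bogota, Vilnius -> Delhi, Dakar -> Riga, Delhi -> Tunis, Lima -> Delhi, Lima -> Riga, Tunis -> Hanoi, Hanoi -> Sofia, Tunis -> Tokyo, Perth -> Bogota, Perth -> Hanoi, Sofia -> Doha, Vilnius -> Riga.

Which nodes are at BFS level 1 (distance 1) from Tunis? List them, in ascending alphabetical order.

Level 0: Tunis
Level 1: Hanoi, Perth, Rabat, Tokyo
Level 2: Bogota, Dakar, Delhi, Kigali, Lima, Minsk, Porto, Sofia
Level 3: Doha, Riga, Vilnius

Hanoi, Perth, Rabat, Tokyo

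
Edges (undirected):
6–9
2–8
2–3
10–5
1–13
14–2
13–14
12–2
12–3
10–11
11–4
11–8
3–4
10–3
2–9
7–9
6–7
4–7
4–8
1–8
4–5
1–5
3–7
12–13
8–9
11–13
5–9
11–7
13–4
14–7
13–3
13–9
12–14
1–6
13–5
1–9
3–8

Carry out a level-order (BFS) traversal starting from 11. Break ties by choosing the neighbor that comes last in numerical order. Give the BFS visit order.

11 → 13 → 10 → 8 → 7 → 4 → 14 → 12 → 9 → 5 → 3 → 1 → 2 → 6

Visit 11; enqueue 13, 10, 8, 7, 4 → queue [13, 10, 8, 7, 4]
Visit 13; enqueue 14, 12, 9, 5, 3, 1 → queue [10, 8, 7, 4, 14, 12, 9, 5, 3, 1]
Visit 10 → queue [8, 7, 4, 14, 12, 9, 5, 3, 1]
Visit 8; enqueue 2 → queue [7, 4, 14, 12, 9, 5, 3, 1, 2]
Visit 7; enqueue 6 → queue [4, 14, 12, 9, 5, 3, 1, 2, 6]
Visit 4 → queue [14, 12, 9, 5, 3, 1, 2, 6]
Visit 14 → queue [12, 9, 5, 3, 1, 2, 6]
Visit 12 → queue [9, 5, 3, 1, 2, 6]
Visit 9 → queue [5, 3, 1, 2, 6]
Visit 5 → queue [3, 1, 2, 6]
Visit 3 → queue [1, 2, 6]
Visit 1 → queue [2, 6]
Visit 2 → queue [6]
Visit 6 → queue []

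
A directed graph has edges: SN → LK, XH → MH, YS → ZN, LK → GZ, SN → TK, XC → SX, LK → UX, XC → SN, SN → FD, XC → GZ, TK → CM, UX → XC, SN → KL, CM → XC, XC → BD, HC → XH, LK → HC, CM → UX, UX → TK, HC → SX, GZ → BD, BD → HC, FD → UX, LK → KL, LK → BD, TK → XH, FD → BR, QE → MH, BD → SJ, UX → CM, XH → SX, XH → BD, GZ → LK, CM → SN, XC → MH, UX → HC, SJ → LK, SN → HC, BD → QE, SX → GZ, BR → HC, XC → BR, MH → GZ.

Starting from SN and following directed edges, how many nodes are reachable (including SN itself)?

BFS from SN visits: SN, TK, LK, KL, HC, FD, XH, CM, UX, GZ, BD, SX, BR, MH, XC, SJ, QE
Reachable nodes: 17 of 19 total.

17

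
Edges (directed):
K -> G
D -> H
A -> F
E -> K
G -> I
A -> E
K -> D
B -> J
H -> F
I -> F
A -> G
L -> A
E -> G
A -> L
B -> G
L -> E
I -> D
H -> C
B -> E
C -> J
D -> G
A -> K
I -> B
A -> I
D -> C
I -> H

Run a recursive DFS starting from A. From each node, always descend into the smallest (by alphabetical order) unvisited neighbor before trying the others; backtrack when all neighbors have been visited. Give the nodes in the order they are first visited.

Visit A
A → E
E → G
G → I
I → B
B → J
I → D
D → C
D → H
H → F
E → K
A → L

A, E, G, I, B, J, D, C, H, F, K, L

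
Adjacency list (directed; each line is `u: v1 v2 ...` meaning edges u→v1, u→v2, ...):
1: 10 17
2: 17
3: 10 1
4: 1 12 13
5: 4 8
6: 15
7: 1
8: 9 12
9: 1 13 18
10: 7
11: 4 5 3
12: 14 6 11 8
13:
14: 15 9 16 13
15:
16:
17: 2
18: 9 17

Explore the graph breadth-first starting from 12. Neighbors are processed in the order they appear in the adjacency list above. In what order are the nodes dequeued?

Visit 12; enqueue 14, 6, 11, 8 → queue [14, 6, 11, 8]
Visit 14; enqueue 15, 9, 16, 13 → queue [6, 11, 8, 15, 9, 16, 13]
Visit 6 → queue [11, 8, 15, 9, 16, 13]
Visit 11; enqueue 4, 5, 3 → queue [8, 15, 9, 16, 13, 4, 5, 3]
Visit 8 → queue [15, 9, 16, 13, 4, 5, 3]
Visit 15 → queue [9, 16, 13, 4, 5, 3]
Visit 9; enqueue 1, 18 → queue [16, 13, 4, 5, 3, 1, 18]
Visit 16 → queue [13, 4, 5, 3, 1, 18]
Visit 13 → queue [4, 5, 3, 1, 18]
Visit 4 → queue [5, 3, 1, 18]
Visit 5 → queue [3, 1, 18]
Visit 3; enqueue 10 → queue [1, 18, 10]
Visit 1; enqueue 17 → queue [18, 10, 17]
Visit 18 → queue [10, 17]
Visit 10; enqueue 7 → queue [17, 7]
Visit 17; enqueue 2 → queue [7, 2]
Visit 7 → queue [2]
Visit 2 → queue []

12, 14, 6, 11, 8, 15, 9, 16, 13, 4, 5, 3, 1, 18, 10, 17, 7, 2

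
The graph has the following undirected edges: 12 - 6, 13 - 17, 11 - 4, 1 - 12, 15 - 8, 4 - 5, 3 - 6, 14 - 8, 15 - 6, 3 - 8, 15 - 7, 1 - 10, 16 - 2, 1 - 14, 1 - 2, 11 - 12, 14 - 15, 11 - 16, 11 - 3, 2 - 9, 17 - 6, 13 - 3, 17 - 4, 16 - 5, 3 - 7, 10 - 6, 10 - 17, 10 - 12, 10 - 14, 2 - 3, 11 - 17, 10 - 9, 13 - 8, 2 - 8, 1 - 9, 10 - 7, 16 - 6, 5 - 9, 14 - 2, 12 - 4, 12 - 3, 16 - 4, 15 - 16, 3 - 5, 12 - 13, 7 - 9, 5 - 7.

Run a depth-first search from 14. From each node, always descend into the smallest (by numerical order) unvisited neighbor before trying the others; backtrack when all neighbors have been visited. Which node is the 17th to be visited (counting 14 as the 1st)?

16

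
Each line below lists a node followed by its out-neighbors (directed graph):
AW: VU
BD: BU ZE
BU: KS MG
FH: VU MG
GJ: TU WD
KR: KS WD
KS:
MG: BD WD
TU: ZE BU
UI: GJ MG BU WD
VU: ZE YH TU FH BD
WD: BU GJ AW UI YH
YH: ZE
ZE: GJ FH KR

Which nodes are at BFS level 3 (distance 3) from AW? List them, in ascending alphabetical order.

Level 0: AW
Level 1: VU
Level 2: BD, FH, TU, YH, ZE
Level 3: BU, GJ, KR, MG
Level 4: KS, WD
Level 5: UI

BU, GJ, KR, MG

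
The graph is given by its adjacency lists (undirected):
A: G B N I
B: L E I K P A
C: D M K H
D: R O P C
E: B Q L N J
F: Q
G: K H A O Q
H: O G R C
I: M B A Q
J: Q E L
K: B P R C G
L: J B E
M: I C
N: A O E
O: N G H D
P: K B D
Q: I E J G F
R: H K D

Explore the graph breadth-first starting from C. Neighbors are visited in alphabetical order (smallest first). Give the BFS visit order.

C D H K M O P R G B I N A Q E L F J

Visit C; enqueue D, H, K, M → queue [D, H, K, M]
Visit D; enqueue O, P, R → queue [H, K, M, O, P, R]
Visit H; enqueue G → queue [K, M, O, P, R, G]
Visit K; enqueue B → queue [M, O, P, R, G, B]
Visit M; enqueue I → queue [O, P, R, G, B, I]
Visit O; enqueue N → queue [P, R, G, B, I, N]
Visit P → queue [R, G, B, I, N]
Visit R → queue [G, B, I, N]
Visit G; enqueue A, Q → queue [B, I, N, A, Q]
Visit B; enqueue E, L → queue [I, N, A, Q, E, L]
Visit I → queue [N, A, Q, E, L]
Visit N → queue [A, Q, E, L]
Visit A → queue [Q, E, L]
Visit Q; enqueue F, J → queue [E, L, F, J]
Visit E → queue [L, F, J]
Visit L → queue [F, J]
Visit F → queue [J]
Visit J → queue []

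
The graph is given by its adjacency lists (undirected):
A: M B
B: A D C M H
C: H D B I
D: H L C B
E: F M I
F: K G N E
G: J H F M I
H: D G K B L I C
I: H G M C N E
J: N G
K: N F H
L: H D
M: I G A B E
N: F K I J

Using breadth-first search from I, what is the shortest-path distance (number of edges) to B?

Level 0: I
Level 1: C, E, G, H, M, N
Level 2: A, B, D, F, J, K, L
B first appears at level 2.

2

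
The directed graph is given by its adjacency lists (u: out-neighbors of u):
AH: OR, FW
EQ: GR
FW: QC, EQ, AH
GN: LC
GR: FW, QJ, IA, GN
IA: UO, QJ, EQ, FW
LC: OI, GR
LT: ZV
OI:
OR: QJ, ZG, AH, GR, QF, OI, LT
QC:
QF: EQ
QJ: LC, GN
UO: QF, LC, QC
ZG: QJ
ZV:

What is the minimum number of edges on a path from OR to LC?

Level 0: OR
Level 1: AH, GR, LT, OI, QF, QJ, ZG
Level 2: EQ, FW, GN, IA, LC, ZV
Level 3: QC, UO
LC first appears at level 2.

2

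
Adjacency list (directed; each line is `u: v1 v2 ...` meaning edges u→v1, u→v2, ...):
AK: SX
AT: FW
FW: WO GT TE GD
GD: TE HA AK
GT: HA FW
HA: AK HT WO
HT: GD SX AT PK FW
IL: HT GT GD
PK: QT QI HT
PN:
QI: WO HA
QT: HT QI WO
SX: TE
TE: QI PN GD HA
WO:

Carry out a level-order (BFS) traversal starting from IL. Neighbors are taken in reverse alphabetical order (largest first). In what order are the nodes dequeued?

Visit IL; enqueue HT, GT, GD → queue [HT, GT, GD]
Visit HT; enqueue SX, PK, FW, AT → queue [GT, GD, SX, PK, FW, AT]
Visit GT; enqueue HA → queue [GD, SX, PK, FW, AT, HA]
Visit GD; enqueue TE, AK → queue [SX, PK, FW, AT, HA, TE, AK]
Visit SX → queue [PK, FW, AT, HA, TE, AK]
Visit PK; enqueue QT, QI → queue [FW, AT, HA, TE, AK, QT, QI]
Visit FW; enqueue WO → queue [AT, HA, TE, AK, QT, QI, WO]
Visit AT → queue [HA, TE, AK, QT, QI, WO]
Visit HA → queue [TE, AK, QT, QI, WO]
Visit TE; enqueue PN → queue [AK, QT, QI, WO, PN]
Visit AK → queue [QT, QI, WO, PN]
Visit QT → queue [QI, WO, PN]
Visit QI → queue [WO, PN]
Visit WO → queue [PN]
Visit PN → queue []

IL -> HT -> GT -> GD -> SX -> PK -> FW -> AT -> HA -> TE -> AK -> QT -> QI -> WO -> PN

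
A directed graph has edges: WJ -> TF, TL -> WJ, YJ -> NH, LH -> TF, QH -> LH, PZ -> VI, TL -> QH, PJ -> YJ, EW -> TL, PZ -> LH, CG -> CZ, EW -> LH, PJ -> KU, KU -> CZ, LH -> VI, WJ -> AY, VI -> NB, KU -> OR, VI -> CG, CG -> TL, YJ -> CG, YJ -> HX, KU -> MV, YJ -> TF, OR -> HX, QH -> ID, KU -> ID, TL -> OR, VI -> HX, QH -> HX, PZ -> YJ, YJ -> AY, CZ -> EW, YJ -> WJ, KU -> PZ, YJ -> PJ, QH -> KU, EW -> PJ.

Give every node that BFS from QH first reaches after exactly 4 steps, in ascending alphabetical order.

AY, NH, PJ, TL, WJ

Level 0: QH
Level 1: HX, ID, KU, LH
Level 2: CZ, MV, OR, PZ, TF, VI
Level 3: CG, EW, NB, YJ
Level 4: AY, NH, PJ, TL, WJ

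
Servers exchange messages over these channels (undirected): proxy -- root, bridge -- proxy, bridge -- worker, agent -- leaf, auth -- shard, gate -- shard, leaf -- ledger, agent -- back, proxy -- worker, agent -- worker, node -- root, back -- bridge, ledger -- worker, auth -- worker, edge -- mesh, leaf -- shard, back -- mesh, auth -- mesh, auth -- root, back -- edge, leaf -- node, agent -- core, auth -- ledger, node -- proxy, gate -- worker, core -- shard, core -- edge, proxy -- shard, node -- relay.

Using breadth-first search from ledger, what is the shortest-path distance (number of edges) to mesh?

2

Level 0: ledger
Level 1: auth, leaf, worker
Level 2: agent, bridge, gate, mesh, node, proxy, root, shard
Level 3: back, core, edge, relay
mesh first appears at level 2.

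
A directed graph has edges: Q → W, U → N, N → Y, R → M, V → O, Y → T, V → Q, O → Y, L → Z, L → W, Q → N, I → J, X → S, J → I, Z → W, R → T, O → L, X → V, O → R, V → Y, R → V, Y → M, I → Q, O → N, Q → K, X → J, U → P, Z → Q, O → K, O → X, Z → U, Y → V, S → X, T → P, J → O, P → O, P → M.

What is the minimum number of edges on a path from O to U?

3

Level 0: O
Level 1: K, L, N, R, X, Y
Level 2: J, M, S, T, V, W, Z
Level 3: I, P, Q, U
U first appears at level 3.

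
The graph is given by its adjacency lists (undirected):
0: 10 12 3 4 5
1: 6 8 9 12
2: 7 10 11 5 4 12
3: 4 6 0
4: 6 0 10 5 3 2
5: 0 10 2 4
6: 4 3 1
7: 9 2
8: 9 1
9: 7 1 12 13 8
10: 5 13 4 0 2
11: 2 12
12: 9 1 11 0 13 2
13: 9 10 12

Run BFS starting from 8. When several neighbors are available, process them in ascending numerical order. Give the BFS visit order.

8 → 1 → 9 → 6 → 12 → 7 → 13 → 3 → 4 → 0 → 2 → 11 → 10 → 5

Visit 8; enqueue 1, 9 → queue [1, 9]
Visit 1; enqueue 6, 12 → queue [9, 6, 12]
Visit 9; enqueue 7, 13 → queue [6, 12, 7, 13]
Visit 6; enqueue 3, 4 → queue [12, 7, 13, 3, 4]
Visit 12; enqueue 0, 2, 11 → queue [7, 13, 3, 4, 0, 2, 11]
Visit 7 → queue [13, 3, 4, 0, 2, 11]
Visit 13; enqueue 10 → queue [3, 4, 0, 2, 11, 10]
Visit 3 → queue [4, 0, 2, 11, 10]
Visit 4; enqueue 5 → queue [0, 2, 11, 10, 5]
Visit 0 → queue [2, 11, 10, 5]
Visit 2 → queue [11, 10, 5]
Visit 11 → queue [10, 5]
Visit 10 → queue [5]
Visit 5 → queue []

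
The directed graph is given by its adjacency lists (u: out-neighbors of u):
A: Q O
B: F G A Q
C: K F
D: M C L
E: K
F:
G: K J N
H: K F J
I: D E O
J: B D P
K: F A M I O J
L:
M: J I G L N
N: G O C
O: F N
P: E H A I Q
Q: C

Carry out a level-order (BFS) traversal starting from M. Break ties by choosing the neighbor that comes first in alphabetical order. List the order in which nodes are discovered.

Visit M; enqueue G, I, J, L, N → queue [G, I, J, L, N]
Visit G; enqueue K → queue [I, J, L, N, K]
Visit I; enqueue D, E, O → queue [J, L, N, K, D, E, O]
Visit J; enqueue B, P → queue [L, N, K, D, E, O, B, P]
Visit L → queue [N, K, D, E, O, B, P]
Visit N; enqueue C → queue [K, D, E, O, B, P, C]
Visit K; enqueue A, F → queue [D, E, O, B, P, C, A, F]
Visit D → queue [E, O, B, P, C, A, F]
Visit E → queue [O, B, P, C, A, F]
Visit O → queue [B, P, C, A, F]
Visit B; enqueue Q → queue [P, C, A, F, Q]
Visit P; enqueue H → queue [C, A, F, Q, H]
Visit C → queue [A, F, Q, H]
Visit A → queue [F, Q, H]
Visit F → queue [Q, H]
Visit Q → queue [H]
Visit H → queue []

M -> G -> I -> J -> L -> N -> K -> D -> E -> O -> B -> P -> C -> A -> F -> Q -> H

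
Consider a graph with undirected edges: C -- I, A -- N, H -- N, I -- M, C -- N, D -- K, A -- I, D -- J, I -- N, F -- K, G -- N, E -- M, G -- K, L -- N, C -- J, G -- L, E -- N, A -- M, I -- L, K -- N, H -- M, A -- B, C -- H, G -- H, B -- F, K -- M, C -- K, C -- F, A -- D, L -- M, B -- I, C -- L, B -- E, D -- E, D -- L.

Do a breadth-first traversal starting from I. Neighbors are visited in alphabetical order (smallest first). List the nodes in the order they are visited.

I A B C L M N D E F H J K G

Visit I; enqueue A, B, C, L, M, N → queue [A, B, C, L, M, N]
Visit A; enqueue D → queue [B, C, L, M, N, D]
Visit B; enqueue E, F → queue [C, L, M, N, D, E, F]
Visit C; enqueue H, J, K → queue [L, M, N, D, E, F, H, J, K]
Visit L; enqueue G → queue [M, N, D, E, F, H, J, K, G]
Visit M → queue [N, D, E, F, H, J, K, G]
Visit N → queue [D, E, F, H, J, K, G]
Visit D → queue [E, F, H, J, K, G]
Visit E → queue [F, H, J, K, G]
Visit F → queue [H, J, K, G]
Visit H → queue [J, K, G]
Visit J → queue [K, G]
Visit K → queue [G]
Visit G → queue []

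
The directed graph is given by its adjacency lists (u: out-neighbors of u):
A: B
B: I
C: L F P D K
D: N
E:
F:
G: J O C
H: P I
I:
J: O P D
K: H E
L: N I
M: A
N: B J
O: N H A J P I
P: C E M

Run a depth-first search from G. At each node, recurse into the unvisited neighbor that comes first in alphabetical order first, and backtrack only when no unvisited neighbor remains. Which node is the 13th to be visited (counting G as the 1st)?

M

Visit G
G → C
C → D
D → N
N → B
B → I
N → J
J → O
O → A
O → H
H → P
P → E
P → M
C → F
C → K
C → L

Visit order: G, C, D, N, B, I, J, O, A, H, P, E, M, F, K, L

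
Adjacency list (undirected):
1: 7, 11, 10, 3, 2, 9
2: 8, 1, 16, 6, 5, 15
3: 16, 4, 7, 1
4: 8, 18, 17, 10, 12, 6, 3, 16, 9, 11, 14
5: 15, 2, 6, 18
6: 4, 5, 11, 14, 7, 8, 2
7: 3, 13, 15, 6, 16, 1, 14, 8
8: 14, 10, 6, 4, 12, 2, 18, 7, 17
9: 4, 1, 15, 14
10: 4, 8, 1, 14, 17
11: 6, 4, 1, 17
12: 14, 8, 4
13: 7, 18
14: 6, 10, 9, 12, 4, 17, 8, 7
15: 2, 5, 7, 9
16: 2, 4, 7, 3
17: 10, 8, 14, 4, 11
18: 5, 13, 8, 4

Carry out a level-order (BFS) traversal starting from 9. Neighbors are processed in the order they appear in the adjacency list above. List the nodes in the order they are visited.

Visit 9; enqueue 4, 1, 15, 14 → queue [4, 1, 15, 14]
Visit 4; enqueue 8, 18, 17, 10, 12, 6, 3, 16, 11 → queue [1, 15, 14, 8, 18, 17, 10, 12, 6, 3, 16, 11]
Visit 1; enqueue 7, 2 → queue [15, 14, 8, 18, 17, 10, 12, 6, 3, 16, 11, 7, 2]
Visit 15; enqueue 5 → queue [14, 8, 18, 17, 10, 12, 6, 3, 16, 11, 7, 2, 5]
Visit 14 → queue [8, 18, 17, 10, 12, 6, 3, 16, 11, 7, 2, 5]
Visit 8 → queue [18, 17, 10, 12, 6, 3, 16, 11, 7, 2, 5]
Visit 18; enqueue 13 → queue [17, 10, 12, 6, 3, 16, 11, 7, 2, 5, 13]
Visit 17 → queue [10, 12, 6, 3, 16, 11, 7, 2, 5, 13]
Visit 10 → queue [12, 6, 3, 16, 11, 7, 2, 5, 13]
Visit 12 → queue [6, 3, 16, 11, 7, 2, 5, 13]
Visit 6 → queue [3, 16, 11, 7, 2, 5, 13]
Visit 3 → queue [16, 11, 7, 2, 5, 13]
Visit 16 → queue [11, 7, 2, 5, 13]
Visit 11 → queue [7, 2, 5, 13]
Visit 7 → queue [2, 5, 13]
Visit 2 → queue [5, 13]
Visit 5 → queue [13]
Visit 13 → queue []

9 → 4 → 1 → 15 → 14 → 8 → 18 → 17 → 10 → 12 → 6 → 3 → 16 → 11 → 7 → 2 → 5 → 13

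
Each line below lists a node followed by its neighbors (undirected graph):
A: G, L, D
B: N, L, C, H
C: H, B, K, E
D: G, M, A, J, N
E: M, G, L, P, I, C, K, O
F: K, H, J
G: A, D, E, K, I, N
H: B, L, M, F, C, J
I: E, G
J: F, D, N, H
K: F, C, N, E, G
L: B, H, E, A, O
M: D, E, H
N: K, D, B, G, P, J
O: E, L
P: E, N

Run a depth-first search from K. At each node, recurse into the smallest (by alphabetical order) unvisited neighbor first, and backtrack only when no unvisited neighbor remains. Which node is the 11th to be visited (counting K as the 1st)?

I

Visit K
K → C
C → B
B → H
H → F
F → J
J → D
D → A
A → G
G → E
E → I
E → L
L → O
E → M
E → P
P → N

Visit order: K, C, B, H, F, J, D, A, G, E, I, L, O, M, P, N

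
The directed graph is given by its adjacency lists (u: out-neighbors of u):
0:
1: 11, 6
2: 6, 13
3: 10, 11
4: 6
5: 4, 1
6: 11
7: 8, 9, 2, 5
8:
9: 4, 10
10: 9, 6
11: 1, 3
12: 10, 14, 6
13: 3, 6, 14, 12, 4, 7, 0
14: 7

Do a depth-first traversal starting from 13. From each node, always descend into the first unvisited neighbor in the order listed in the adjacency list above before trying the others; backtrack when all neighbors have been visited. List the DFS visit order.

Visit 13
13 → 3
3 → 10
10 → 9
9 → 4
4 → 6
6 → 11
11 → 1
13 → 14
14 → 7
7 → 8
7 → 2
7 → 5
13 → 12
13 → 0

13 3 10 9 4 6 11 1 14 7 8 2 5 12 0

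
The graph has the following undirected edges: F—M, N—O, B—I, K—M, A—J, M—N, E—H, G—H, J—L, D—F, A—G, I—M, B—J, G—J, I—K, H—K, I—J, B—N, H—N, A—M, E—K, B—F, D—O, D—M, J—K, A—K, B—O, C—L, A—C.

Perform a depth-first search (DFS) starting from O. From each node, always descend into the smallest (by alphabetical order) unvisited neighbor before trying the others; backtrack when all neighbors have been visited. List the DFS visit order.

O → B → F → D → M → A → C → L → J → G → H → E → K → I → N

Visit O
O → B
B → F
F → D
D → M
M → A
A → C
C → L
L → J
J → G
G → H
H → E
E → K
K → I
H → N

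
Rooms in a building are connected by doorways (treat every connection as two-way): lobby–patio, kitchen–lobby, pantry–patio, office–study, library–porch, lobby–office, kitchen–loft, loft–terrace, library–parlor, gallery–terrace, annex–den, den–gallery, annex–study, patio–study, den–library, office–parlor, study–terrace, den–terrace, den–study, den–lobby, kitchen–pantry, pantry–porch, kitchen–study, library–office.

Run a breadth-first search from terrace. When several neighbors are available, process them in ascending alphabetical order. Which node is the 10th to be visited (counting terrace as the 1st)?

office

Visit terrace; enqueue den, gallery, loft, study → queue [den, gallery, loft, study]
Visit den; enqueue annex, library, lobby → queue [gallery, loft, study, annex, library, lobby]
Visit gallery → queue [loft, study, annex, library, lobby]
Visit loft; enqueue kitchen → queue [study, annex, library, lobby, kitchen]
Visit study; enqueue office, patio → queue [annex, library, lobby, kitchen, office, patio]
Visit annex → queue [library, lobby, kitchen, office, patio]
Visit library; enqueue parlor, porch → queue [lobby, kitchen, office, patio, parlor, porch]
Visit lobby → queue [kitchen, office, patio, parlor, porch]
Visit kitchen; enqueue pantry → queue [office, patio, parlor, porch, pantry]
Visit office → queue [patio, parlor, porch, pantry]
Visit patio → queue [parlor, porch, pantry]
Visit parlor → queue [porch, pantry]
Visit porch → queue [pantry]
Visit pantry → queue []

Visit order: terrace, den, gallery, loft, study, annex, library, lobby, kitchen, office, patio, parlor, porch, pantry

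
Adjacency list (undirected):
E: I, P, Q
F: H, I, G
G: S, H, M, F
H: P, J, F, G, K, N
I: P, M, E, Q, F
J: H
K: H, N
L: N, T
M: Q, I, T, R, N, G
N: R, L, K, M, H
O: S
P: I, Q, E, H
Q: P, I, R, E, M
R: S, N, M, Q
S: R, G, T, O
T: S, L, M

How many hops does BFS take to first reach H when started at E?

2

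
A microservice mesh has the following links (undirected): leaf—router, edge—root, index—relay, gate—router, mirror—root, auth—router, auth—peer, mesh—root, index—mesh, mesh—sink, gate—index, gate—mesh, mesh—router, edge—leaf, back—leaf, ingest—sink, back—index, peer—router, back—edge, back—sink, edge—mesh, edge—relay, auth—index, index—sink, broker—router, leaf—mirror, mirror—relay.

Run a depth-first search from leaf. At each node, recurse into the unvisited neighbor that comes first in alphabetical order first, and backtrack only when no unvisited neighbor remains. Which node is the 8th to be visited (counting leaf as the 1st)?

peer

Visit leaf
leaf → back
back → edge
edge → mesh
mesh → gate
gate → index
index → auth
auth → peer
peer → router
router → broker
index → relay
relay → mirror
mirror → root
index → sink
sink → ingest

Visit order: leaf, back, edge, mesh, gate, index, auth, peer, router, broker, relay, mirror, root, sink, ingest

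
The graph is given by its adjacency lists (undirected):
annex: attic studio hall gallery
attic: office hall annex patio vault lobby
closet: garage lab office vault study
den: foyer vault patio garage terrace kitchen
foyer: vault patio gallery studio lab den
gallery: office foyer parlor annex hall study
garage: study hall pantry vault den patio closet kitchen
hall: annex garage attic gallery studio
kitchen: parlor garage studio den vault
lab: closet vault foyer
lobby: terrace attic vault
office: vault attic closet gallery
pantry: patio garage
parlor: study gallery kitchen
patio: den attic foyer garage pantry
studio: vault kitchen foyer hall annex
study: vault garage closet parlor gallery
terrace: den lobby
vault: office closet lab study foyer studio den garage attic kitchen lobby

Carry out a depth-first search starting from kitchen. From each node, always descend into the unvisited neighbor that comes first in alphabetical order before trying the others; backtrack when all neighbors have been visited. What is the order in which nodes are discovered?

Visit kitchen
kitchen → den
den → foyer
foyer → gallery
gallery → annex
annex → attic
attic → hall
hall → garage
garage → closet
closet → lab
lab → vault
vault → lobby
lobby → terrace
vault → office
vault → studio
vault → study
study → parlor
garage → pantry
pantry → patio

kitchen, den, foyer, gallery, annex, attic, hall, garage, closet, lab, vault, lobby, terrace, office, studio, study, parlor, pantry, patio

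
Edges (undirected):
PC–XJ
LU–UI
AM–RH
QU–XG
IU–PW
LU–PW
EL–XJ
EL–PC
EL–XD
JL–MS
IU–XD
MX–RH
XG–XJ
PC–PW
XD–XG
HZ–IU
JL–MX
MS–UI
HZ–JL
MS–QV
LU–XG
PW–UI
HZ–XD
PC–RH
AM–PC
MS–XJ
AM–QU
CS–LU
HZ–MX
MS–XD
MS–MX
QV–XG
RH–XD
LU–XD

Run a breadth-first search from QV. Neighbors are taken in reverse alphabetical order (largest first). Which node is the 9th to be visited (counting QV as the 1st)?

Visit QV; enqueue XG, MS → queue [XG, MS]
Visit XG; enqueue XJ, XD, QU, LU → queue [MS, XJ, XD, QU, LU]
Visit MS; enqueue UI, MX, JL → queue [XJ, XD, QU, LU, UI, MX, JL]
Visit XJ; enqueue PC, EL → queue [XD, QU, LU, UI, MX, JL, PC, EL]
Visit XD; enqueue RH, IU, HZ → queue [QU, LU, UI, MX, JL, PC, EL, RH, IU, HZ]
Visit QU; enqueue AM → queue [LU, UI, MX, JL, PC, EL, RH, IU, HZ, AM]
Visit LU; enqueue PW, CS → queue [UI, MX, JL, PC, EL, RH, IU, HZ, AM, PW, CS]
Visit UI → queue [MX, JL, PC, EL, RH, IU, HZ, AM, PW, CS]
Visit MX → queue [JL, PC, EL, RH, IU, HZ, AM, PW, CS]
Visit JL → queue [PC, EL, RH, IU, HZ, AM, PW, CS]
Visit PC → queue [EL, RH, IU, HZ, AM, PW, CS]
Visit EL → queue [RH, IU, HZ, AM, PW, CS]
Visit RH → queue [IU, HZ, AM, PW, CS]
Visit IU → queue [HZ, AM, PW, CS]
Visit HZ → queue [AM, PW, CS]
Visit AM → queue [PW, CS]
Visit PW → queue [CS]
Visit CS → queue []

Visit order: QV, XG, MS, XJ, XD, QU, LU, UI, MX, JL, PC, EL, RH, IU, HZ, AM, PW, CS

MX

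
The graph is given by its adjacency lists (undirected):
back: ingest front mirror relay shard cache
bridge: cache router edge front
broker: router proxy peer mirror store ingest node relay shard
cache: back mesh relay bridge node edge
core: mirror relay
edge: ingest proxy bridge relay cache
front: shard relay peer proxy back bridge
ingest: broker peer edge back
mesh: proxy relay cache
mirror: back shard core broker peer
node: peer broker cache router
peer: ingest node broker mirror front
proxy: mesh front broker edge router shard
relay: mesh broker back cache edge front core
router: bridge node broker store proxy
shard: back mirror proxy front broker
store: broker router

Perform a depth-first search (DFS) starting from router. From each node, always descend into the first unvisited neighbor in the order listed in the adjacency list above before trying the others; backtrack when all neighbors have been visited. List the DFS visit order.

router, bridge, cache, back, ingest, broker, proxy, mesh, relay, edge, front, shard, mirror, core, peer, node, store

Visit router
router → bridge
bridge → cache
cache → back
back → ingest
ingest → broker
broker → proxy
proxy → mesh
mesh → relay
relay → edge
relay → front
front → shard
shard → mirror
mirror → core
mirror → peer
peer → node
broker → store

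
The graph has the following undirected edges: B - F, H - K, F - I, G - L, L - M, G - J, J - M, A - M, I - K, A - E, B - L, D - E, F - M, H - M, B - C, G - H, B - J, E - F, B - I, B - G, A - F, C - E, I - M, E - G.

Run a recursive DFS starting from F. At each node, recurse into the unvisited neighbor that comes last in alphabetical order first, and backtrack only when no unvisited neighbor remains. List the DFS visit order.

F M L G J B I K H C E D A

Visit F
F → M
M → L
L → G
G → J
J → B
B → I
I → K
K → H
B → C
C → E
E → D
E → A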